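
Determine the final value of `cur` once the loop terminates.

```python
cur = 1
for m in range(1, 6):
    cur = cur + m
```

Let's trace through this code step by step.

Initialize: cur = 1
Entering loop: for m in range(1, 6):
After iteration 1: m = 1, cur = 2
After iteration 2: m = 2, cur = 4
After iteration 3: m = 3, cur = 7
After iteration 4: m = 4, cur = 11
After iteration 5: m = 5, cur = 16
Loop ends.

Final answer: 16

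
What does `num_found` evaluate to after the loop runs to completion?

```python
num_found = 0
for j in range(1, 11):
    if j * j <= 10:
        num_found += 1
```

Let's trace through this code step by step.

Initialize: num_found = 0
Entering loop: for j in range(1, 11):
After iteration 1: j = 1, num_found = 1
After iteration 2: j = 2, num_found = 2
After iteration 3: j = 3, num_found = 3
After iteration 4: j = 4, num_found = 3
After iteration 5: j = 5, num_found = 3
After iteration 6: j = 6, num_found = 3
After iteration 7: j = 7, num_found = 3
After iteration 8: j = 8, num_found = 3
After iteration 9: j = 9, num_found = 3
After iteration 10: j = 10, num_found = 3
Loop ends.

Final answer: 3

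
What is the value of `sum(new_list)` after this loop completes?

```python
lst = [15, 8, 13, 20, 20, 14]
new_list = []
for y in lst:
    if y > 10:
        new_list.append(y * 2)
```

Let's trace through this code step by step.

Initialize: lst = [15, 8, 13, 20, 20, 14]
Initialize: new_list = []
Entering loop: for y in lst:
After iteration 1: y = 15, new_list = [30]
After iteration 2: y = 8, new_list = [30]
After iteration 3: y = 13, new_list = [30, 26]
After iteration 4: y = 20, new_list = [30, 26, 40]
After iteration 5: y = 20, new_list = [30, 26, 40, 40]
After iteration 6: y = 14, new_list = [30, 26, 40, 40, 28]
Loop ends.
sum(new_list) = 164

Final answer: 164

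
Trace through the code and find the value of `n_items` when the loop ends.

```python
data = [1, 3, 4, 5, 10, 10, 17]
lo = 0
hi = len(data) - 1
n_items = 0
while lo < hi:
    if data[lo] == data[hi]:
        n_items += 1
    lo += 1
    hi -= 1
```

Let's trace through this code step by step.

Initialize: data = [1, 3, 4, 5, 10, 10, 17]
Initialize: lo = 0
Initialize: hi = 6
Initialize: n_items = 0
Entering loop: while lo < hi:
After iteration 1: lo = 1, hi = 5, n_items = 0
After iteration 2: lo = 2, hi = 4, n_items = 0
After iteration 3: lo = 3, hi = 3, n_items = 0
Loop ends.

Final answer: 0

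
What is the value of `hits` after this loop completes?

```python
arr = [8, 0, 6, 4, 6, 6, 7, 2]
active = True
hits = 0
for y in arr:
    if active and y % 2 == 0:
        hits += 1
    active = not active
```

Let's trace through this code step by step.

Initialize: arr = [8, 0, 6, 4, 6, 6, 7, 2]
Initialize: active = True
Initialize: hits = 0
Entering loop: for y in arr:
After iteration 1: y = 8, active = False, hits = 1
After iteration 2: y = 0, active = True, hits = 1
After iteration 3: y = 6, active = False, hits = 2
After iteration 4: y = 4, active = True, hits = 2
After iteration 5: y = 6, active = False, hits = 3
After iteration 6: y = 6, active = True, hits = 3
After iteration 7: y = 7, active = False, hits = 3
After iteration 8: y = 2, active = True, hits = 3
Loop ends.

Final answer: 3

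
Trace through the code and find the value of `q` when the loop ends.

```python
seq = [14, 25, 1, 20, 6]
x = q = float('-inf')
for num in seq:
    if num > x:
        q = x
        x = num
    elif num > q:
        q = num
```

Let's trace through this code step by step.

Initialize: seq = [14, 25, 1, 20, 6]
Initialize: x = -inf
Initialize: q = -inf
Entering loop: for num in seq:
After iteration 1: num = 14, x = 14, q = -inf
After iteration 2: num = 25, x = 25, q = 14
After iteration 3: num = 1, x = 25, q = 14
After iteration 4: num = 20, x = 25, q = 20
After iteration 5: num = 6, x = 25, q = 20
Loop ends.

Final answer: 20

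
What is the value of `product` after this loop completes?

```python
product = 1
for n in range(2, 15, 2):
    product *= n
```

Let's trace through this code step by step.

Initialize: product = 1
Entering loop: for n in range(2, 15, 2):
After iteration 1: n = 2, product = 2
After iteration 2: n = 4, product = 8
After iteration 3: n = 6, product = 48
After iteration 4: n = 8, product = 384
After iteration 5: n = 10, product = 3840
After iteration 6: n = 12, product = 46080
After iteration 7: n = 14, product = 645120
Loop ends.

Final answer: 645120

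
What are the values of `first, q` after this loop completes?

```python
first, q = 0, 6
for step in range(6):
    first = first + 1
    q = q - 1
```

Let's trace through this code step by step.

Initialize: first = 0
Initialize: q = 6
Entering loop: for step in range(6):
After iteration 1: step = 0, first = 1, q = 5
After iteration 2: step = 1, first = 2, q = 4
After iteration 3: step = 2, first = 3, q = 3
After iteration 4: step = 3, first = 4, q = 2
After iteration 5: step = 4, first = 5, q = 1
After iteration 6: step = 5, first = 6, q = 0
Loop ends.

Final answer: 6, 0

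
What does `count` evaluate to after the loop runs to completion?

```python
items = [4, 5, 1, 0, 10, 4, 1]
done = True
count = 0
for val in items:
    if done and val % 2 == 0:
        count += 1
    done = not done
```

Let's trace through this code step by step.

Initialize: items = [4, 5, 1, 0, 10, 4, 1]
Initialize: done = True
Initialize: count = 0
Entering loop: for val in items:
After iteration 1: val = 4, done = False, count = 1
After iteration 2: val = 5, done = True, count = 1
After iteration 3: val = 1, done = False, count = 1
After iteration 4: val = 0, done = True, count = 1
After iteration 5: val = 10, done = False, count = 2
After iteration 6: val = 4, done = True, count = 2
After iteration 7: val = 1, done = False, count = 2
Loop ends.

Final answer: 2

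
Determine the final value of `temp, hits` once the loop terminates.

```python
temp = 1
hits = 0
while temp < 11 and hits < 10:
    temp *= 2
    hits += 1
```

Let's trace through this code step by step.

Initialize: temp = 1
Initialize: hits = 0
Entering loop: while temp < 11 and hits < 10:
After iteration 1: temp = 2, hits = 1
After iteration 2: temp = 4, hits = 2
After iteration 3: temp = 8, hits = 3
After iteration 4: temp = 16, hits = 4
Loop ends.

Final answer: 16, 4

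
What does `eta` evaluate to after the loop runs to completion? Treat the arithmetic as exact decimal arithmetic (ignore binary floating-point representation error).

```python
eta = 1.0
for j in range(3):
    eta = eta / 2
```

Let's trace through this code step by step.

Initialize: eta = 1.0
Entering loop: for j in range(3):
After iteration 1: j = 0, eta = 0.5
After iteration 2: j = 1, eta = 0.25
After iteration 3: j = 2, eta = 0.125
Loop ends.

Final answer: 0.125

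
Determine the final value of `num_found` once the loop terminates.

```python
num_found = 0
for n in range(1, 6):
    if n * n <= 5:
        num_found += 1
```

Let's trace through this code step by step.

Initialize: num_found = 0
Entering loop: for n in range(1, 6):
After iteration 1: n = 1, num_found = 1
After iteration 2: n = 2, num_found = 2
After iteration 3: n = 3, num_found = 2
After iteration 4: n = 4, num_found = 2
After iteration 5: n = 5, num_found = 2
Loop ends.

Final answer: 2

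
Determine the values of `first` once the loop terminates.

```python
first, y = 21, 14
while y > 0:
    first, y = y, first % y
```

Let's trace through this code step by step.

Initialize: first = 21
Initialize: y = 14
Entering loop: while y > 0:
After iteration 1: first = 14, y = 7
After iteration 2: first = 7, y = 0
Loop ends.

Final answer: 7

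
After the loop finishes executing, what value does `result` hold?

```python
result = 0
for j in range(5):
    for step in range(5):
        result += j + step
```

Let's trace through this code step by step.

Initialize: result = 0
Entering loop: for j in range(5):
After iteration 1: j = 0, result = 10
After iteration 2: j = 1, result = 25
After iteration 3: j = 2, result = 45
After iteration 4: j = 3, result = 70
After iteration 5: j = 4, result = 100
Loop ends.

Final answer: 100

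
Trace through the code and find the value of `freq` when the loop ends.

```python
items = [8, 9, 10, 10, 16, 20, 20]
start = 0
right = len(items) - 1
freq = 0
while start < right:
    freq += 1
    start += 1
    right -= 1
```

Let's trace through this code step by step.

Initialize: items = [8, 9, 10, 10, 16, 20, 20]
Initialize: start = 0
Initialize: right = 6
Initialize: freq = 0
Entering loop: while start < right:
After iteration 1: start = 1, right = 5, freq = 1
After iteration 2: start = 2, right = 4, freq = 2
After iteration 3: start = 3, right = 3, freq = 3
Loop ends.

Final answer: 3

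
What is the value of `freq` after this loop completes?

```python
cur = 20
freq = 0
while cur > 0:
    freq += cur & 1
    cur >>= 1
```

Let's trace through this code step by step.

Initialize: cur = 20
Initialize: freq = 0
Entering loop: while cur > 0:
After iteration 1: cur = 10, freq = 0
After iteration 2: cur = 5, freq = 0
After iteration 3: cur = 2, freq = 1
After iteration 4: cur = 1, freq = 1
After iteration 5: cur = 0, freq = 2
Loop ends.

Final answer: 2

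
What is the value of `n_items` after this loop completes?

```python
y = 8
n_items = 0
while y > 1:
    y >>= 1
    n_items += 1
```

Let's trace through this code step by step.

Initialize: y = 8
Initialize: n_items = 0
Entering loop: while y > 1:
After iteration 1: y = 4, n_items = 1
After iteration 2: y = 2, n_items = 2
After iteration 3: y = 1, n_items = 3
Loop ends.

Final answer: 3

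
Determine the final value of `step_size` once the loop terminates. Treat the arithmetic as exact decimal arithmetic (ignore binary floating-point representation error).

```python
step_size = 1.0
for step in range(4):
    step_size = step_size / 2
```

Let's trace through this code step by step.

Initialize: step_size = 1.0
Entering loop: for step in range(4):
After iteration 1: step = 0, step_size = 0.5
After iteration 2: step = 1, step_size = 0.25
After iteration 3: step = 2, step_size = 0.125
After iteration 4: step = 3, step_size = 0.0625
Loop ends.

Final answer: 0.0625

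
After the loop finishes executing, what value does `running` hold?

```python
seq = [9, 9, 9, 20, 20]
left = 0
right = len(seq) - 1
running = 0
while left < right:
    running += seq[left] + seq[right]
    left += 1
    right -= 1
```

Let's trace through this code step by step.

Initialize: seq = [9, 9, 9, 20, 20]
Initialize: left = 0
Initialize: right = 4
Initialize: running = 0
Entering loop: while left < right:
After iteration 1: left = 1, right = 3, running = 29
After iteration 2: left = 2, right = 2, running = 58
Loop ends.

Final answer: 58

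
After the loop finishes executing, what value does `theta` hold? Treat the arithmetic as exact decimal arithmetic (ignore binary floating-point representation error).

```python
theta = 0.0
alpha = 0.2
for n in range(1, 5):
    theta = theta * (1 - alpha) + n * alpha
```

Let's trace through this code step by step.

Initialize: theta = 0.0
Initialize: alpha = 0.2
Entering loop: for n in range(1, 5):
After iteration 1: n = 1, theta = 0.2
After iteration 2: n = 2, theta = 0.56
After iteration 3: n = 3, theta = 1.048
After iteration 4: n = 4, theta = 1.6384
Loop ends.

Final answer: 1.6384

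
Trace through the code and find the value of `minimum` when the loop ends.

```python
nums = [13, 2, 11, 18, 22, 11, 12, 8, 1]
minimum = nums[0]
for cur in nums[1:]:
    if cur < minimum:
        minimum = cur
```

Let's trace through this code step by step.

Initialize: nums = [13, 2, 11, 18, 22, 11, 12, 8, 1]
Initialize: minimum = 13
Entering loop: for cur in nums[1:]:
After iteration 1: cur = 2, minimum = 2
After iteration 2: cur = 11, minimum = 2
After iteration 3: cur = 18, minimum = 2
After iteration 4: cur = 22, minimum = 2
After iteration 5: cur = 11, minimum = 2
After iteration 6: cur = 12, minimum = 2
After iteration 7: cur = 8, minimum = 2
After iteration 8: cur = 1, minimum = 1
Loop ends.

Final answer: 1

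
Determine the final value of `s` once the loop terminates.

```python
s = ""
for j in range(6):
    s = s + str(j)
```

Let's trace through this code step by step.

Initialize: s = ''
Entering loop: for j in range(6):
After iteration 1: j = 0, s = '0'
After iteration 2: j = 1, s = '01'
After iteration 3: j = 2, s = '012'
After iteration 4: j = 3, s = '0123'
After iteration 5: j = 4, s = '01234'
After iteration 6: j = 5, s = '012345'
Loop ends.

Final answer: '012345'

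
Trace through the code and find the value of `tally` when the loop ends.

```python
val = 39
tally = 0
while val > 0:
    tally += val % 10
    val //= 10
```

Let's trace through this code step by step.

Initialize: val = 39
Initialize: tally = 0
Entering loop: while val > 0:
After iteration 1: val = 3, tally = 9
After iteration 2: val = 0, tally = 12
Loop ends.

Final answer: 12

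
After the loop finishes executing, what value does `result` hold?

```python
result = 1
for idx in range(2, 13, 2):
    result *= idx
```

Let's trace through this code step by step.

Initialize: result = 1
Entering loop: for idx in range(2, 13, 2):
After iteration 1: idx = 2, result = 2
After iteration 2: idx = 4, result = 8
After iteration 3: idx = 6, result = 48
After iteration 4: idx = 8, result = 384
After iteration 5: idx = 10, result = 3840
After iteration 6: idx = 12, result = 46080
Loop ends.

Final answer: 46080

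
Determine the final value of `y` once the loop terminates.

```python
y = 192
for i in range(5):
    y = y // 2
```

Let's trace through this code step by step.

Initialize: y = 192
Entering loop: for i in range(5):
After iteration 1: i = 0, y = 96
After iteration 2: i = 1, y = 48
After iteration 3: i = 2, y = 24
After iteration 4: i = 3, y = 12
After iteration 5: i = 4, y = 6
Loop ends.

Final answer: 6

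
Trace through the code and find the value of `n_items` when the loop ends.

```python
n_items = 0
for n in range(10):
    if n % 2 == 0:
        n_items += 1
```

Let's trace through this code step by step.

Initialize: n_items = 0
Entering loop: for n in range(10):
After iteration 1: n = 0, n_items = 1
After iteration 2: n = 1, n_items = 1
After iteration 3: n = 2, n_items = 2
After iteration 4: n = 3, n_items = 2
After iteration 5: n = 4, n_items = 3
After iteration 6: n = 5, n_items = 3
After iteration 7: n = 6, n_items = 4
After iteration 8: n = 7, n_items = 4
After iteration 9: n = 8, n_items = 5
After iteration 10: n = 9, n_items = 5
Loop ends.

Final answer: 5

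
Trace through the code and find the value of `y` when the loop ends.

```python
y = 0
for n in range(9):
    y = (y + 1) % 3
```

Let's trace through this code step by step.

Initialize: y = 0
Entering loop: for n in range(9):
After iteration 1: n = 0, y = 1
After iteration 2: n = 1, y = 2
After iteration 3: n = 2, y = 0
After iteration 4: n = 3, y = 1
After iteration 5: n = 4, y = 2
After iteration 6: n = 5, y = 0
After iteration 7: n = 6, y = 1
After iteration 8: n = 7, y = 2
After iteration 9: n = 8, y = 0
Loop ends.

Final answer: 0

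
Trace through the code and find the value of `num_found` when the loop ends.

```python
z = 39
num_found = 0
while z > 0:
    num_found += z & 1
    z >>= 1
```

Let's trace through this code step by step.

Initialize: z = 39
Initialize: num_found = 0
Entering loop: while z > 0:
After iteration 1: z = 19, num_found = 1
After iteration 2: z = 9, num_found = 2
After iteration 3: z = 4, num_found = 3
After iteration 4: z = 2, num_found = 3
After iteration 5: z = 1, num_found = 3
After iteration 6: z = 0, num_found = 4
Loop ends.

Final answer: 4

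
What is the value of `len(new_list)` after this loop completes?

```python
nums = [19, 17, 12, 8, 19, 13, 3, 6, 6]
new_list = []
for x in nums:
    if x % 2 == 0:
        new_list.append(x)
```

Let's trace through this code step by step.

Initialize: nums = [19, 17, 12, 8, 19, 13, 3, 6, 6]
Initialize: new_list = []
Entering loop: for x in nums:
After iteration 1: x = 19, new_list = []
After iteration 2: x = 17, new_list = []
After iteration 3: x = 12, new_list = [12]
After iteration 4: x = 8, new_list = [12, 8]
After iteration 5: x = 19, new_list = [12, 8]
After iteration 6: x = 13, new_list = [12, 8]
After iteration 7: x = 3, new_list = [12, 8]
After iteration 8: x = 6, new_list = [12, 8, 6]
After iteration 9: x = 6, new_list = [12, 8, 6, 6]
Loop ends.
len(new_list) = 4

Final answer: 4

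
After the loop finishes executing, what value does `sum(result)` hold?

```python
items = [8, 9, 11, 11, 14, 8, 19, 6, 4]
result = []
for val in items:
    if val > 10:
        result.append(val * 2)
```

Let's trace through this code step by step.

Initialize: items = [8, 9, 11, 11, 14, 8, 19, 6, 4]
Initialize: result = []
Entering loop: for val in items:
After iteration 1: val = 8, result = []
After iteration 2: val = 9, result = []
After iteration 3: val = 11, result = [22]
After iteration 4: val = 11, result = [22, 22]
After iteration 5: val = 14, result = [22, 22, 28]
After iteration 6: val = 8, result = [22, 22, 28]
After iteration 7: val = 19, result = [22, 22, 28, 38]
After iteration 8: val = 6, result = [22, 22, 28, 38]
After iteration 9: val = 4, result = [22, 22, 28, 38]
Loop ends.
sum(result) = 110

Final answer: 110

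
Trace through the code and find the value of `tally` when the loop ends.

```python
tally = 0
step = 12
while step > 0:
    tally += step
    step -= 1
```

Let's trace through this code step by step.

Initialize: tally = 0
Initialize: step = 12
Entering loop: while step > 0:
After iteration 1: tally = 12, step = 11
After iteration 2: tally = 23, step = 10
After iteration 3: tally = 33, step = 9
After iteration 4: tally = 42, step = 8
After iteration 5: tally = 50, step = 7
After iteration 6: tally = 57, step = 6
After iteration 7: tally = 63, step = 5
After iteration 8: tally = 68, step = 4
After iteration 9: tally = 72, step = 3
After iteration 10: tally = 75, step = 2
After iteration 11: tally = 77, step = 1
After iteration 12: tally = 78, step = 0
Loop ends.

Final answer: 78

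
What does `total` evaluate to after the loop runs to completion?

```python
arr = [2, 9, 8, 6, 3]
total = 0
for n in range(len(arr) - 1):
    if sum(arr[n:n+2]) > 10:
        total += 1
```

Let's trace through this code step by step.

Initialize: arr = [2, 9, 8, 6, 3]
Initialize: total = 0
Entering loop: for n in range(len(arr) - 1):
After iteration 1: n = 0, total = 1
After iteration 2: n = 1, total = 2
After iteration 3: n = 2, total = 3
After iteration 4: n = 3, total = 3
Loop ends.

Final answer: 3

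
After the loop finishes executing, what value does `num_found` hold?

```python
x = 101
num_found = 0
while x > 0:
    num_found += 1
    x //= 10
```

Let's trace through this code step by step.

Initialize: x = 101
Initialize: num_found = 0
Entering loop: while x > 0:
After iteration 1: x = 10, num_found = 1
After iteration 2: x = 1, num_found = 2
After iteration 3: x = 0, num_found = 3
Loop ends.

Final answer: 3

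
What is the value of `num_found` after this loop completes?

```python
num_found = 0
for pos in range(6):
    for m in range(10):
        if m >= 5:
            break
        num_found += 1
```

Let's trace through this code step by step.

Initialize: num_found = 0
Entering loop: for pos in range(6):
After iteration 1: pos = 0, num_found = 5
After iteration 2: pos = 1, num_found = 10
After iteration 3: pos = 2, num_found = 15
After iteration 4: pos = 3, num_found = 20
After iteration 5: pos = 4, num_found = 25
After iteration 6: pos = 5, num_found = 30
Loop ends.

Final answer: 30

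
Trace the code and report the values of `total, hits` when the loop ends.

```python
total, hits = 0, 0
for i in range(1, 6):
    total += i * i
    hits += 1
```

Let's trace through this code step by step.

Initialize: total = 0
Initialize: hits = 0
Entering loop: for i in range(1, 6):
After iteration 1: i = 1, total = 1, hits = 1
After iteration 2: i = 2, total = 5, hits = 2
After iteration 3: i = 3, total = 14, hits = 3
After iteration 4: i = 4, total = 30, hits = 4
After iteration 5: i = 5, total = 55, hits = 5
Loop ends.

Final answer: 55, 5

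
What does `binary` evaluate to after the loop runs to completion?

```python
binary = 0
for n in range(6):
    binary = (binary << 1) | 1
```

Let's trace through this code step by step.

Initialize: binary = 0
Entering loop: for n in range(6):
After iteration 1: n = 0, binary = 1
After iteration 2: n = 1, binary = 3
After iteration 3: n = 2, binary = 7
After iteration 4: n = 3, binary = 15
After iteration 5: n = 4, binary = 31
After iteration 6: n = 5, binary = 63
Loop ends.

Final answer: 63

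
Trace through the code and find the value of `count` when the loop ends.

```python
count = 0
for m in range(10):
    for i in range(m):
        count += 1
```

Let's trace through this code step by step.

Initialize: count = 0
Entering loop: for m in range(10):
After iteration 1: m = 0, count = 0
After iteration 2: m = 1, count = 1, i = 0
After iteration 3: m = 2, count = 3, i = 1
After iteration 4: m = 3, count = 6, i = 2
After iteration 5: m = 4, count = 10, i = 3
After iteration 6: m = 5, count = 15, i = 4
After iteration 7: m = 6, count = 21, i = 5
After iteration 8: m = 7, count = 28, i = 6
After iteration 9: m = 8, count = 36, i = 7
After iteration 10: m = 9, count = 45, i = 8
Loop ends.

Final answer: 45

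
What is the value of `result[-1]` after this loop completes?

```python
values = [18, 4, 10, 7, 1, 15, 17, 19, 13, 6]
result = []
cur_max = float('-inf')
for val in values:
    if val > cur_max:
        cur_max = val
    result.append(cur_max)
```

Let's trace through this code step by step.

Initialize: values = [18, 4, 10, 7, 1, 15, 17, 19, 13, 6]
Initialize: result = []
Initialize: cur_max = -inf
Entering loop: for val in values:
After iteration 1: val = 18, result = [18], cur_max = 18
After iteration 2: val = 4, result = [18, 18], cur_max = 18
After iteration 3: val = 10, result = [18, 18, 18], cur_max = 18
After iteration 4: val = 7, result = [18, 18, 18, 18], cur_max = 18
After iteration 5: val = 1, result = [18, 18, 18, 18, 18], cur_max = 18
After iteration 6: val = 15, result = [18, 18, 18, 18, 18, 18], cur_max = 18
After iteration 7: val = 17, result = [18, 18, 18, 18, 18, 18, 18], cur_max = 18
After iteration 8: val = 19, result = [18, 18, 18, 18, 18, 18, 18, 19], cur_max = 19
After iteration 9: val = 13, result = [18, 18, 18, 18, 18, 18, 18, 19, 19], cur_max = 19
After iteration 10: val = 6, result = [18, 18, 18, 18, 18, 18, 18, 19, 19, 19], cur_max = 19
Loop ends.
result[-1] = 19

Final answer: 19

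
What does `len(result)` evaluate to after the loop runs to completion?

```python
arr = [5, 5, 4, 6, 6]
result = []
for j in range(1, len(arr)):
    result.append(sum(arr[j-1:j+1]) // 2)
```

Let's trace through this code step by step.

Initialize: arr = [5, 5, 4, 6, 6]
Initialize: result = []
Entering loop: for j in range(1, len(arr)):
After iteration 1: j = 1, result = [5]
After iteration 2: j = 2, result = [5, 4]
After iteration 3: j = 3, result = [5, 4, 5]
After iteration 4: j = 4, result = [5, 4, 5, 6]
Loop ends.
len(result) = 4

Final answer: 4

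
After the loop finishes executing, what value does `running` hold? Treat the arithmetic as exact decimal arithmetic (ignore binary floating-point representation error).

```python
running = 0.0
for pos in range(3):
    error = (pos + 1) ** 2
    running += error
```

Let's trace through this code step by step.

Initialize: running = 0.0
Entering loop: for pos in range(3):
After iteration 1: pos = 0, running = 1.0, error = 1
After iteration 2: pos = 1, running = 5.0, error = 4
After iteration 3: pos = 2, running = 14.0, error = 9
Loop ends.

Final answer: 14.0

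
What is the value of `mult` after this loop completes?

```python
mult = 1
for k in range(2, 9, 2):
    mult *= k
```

Let's trace through this code step by step.

Initialize: mult = 1
Entering loop: for k in range(2, 9, 2):
After iteration 1: k = 2, mult = 2
After iteration 2: k = 4, mult = 8
After iteration 3: k = 6, mult = 48
After iteration 4: k = 8, mult = 384
Loop ends.

Final answer: 384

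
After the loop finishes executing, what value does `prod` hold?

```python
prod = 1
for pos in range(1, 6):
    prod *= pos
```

Let's trace through this code step by step.

Initialize: prod = 1
Entering loop: for pos in range(1, 6):
After iteration 1: pos = 1, prod = 1
After iteration 2: pos = 2, prod = 2
After iteration 3: pos = 3, prod = 6
After iteration 4: pos = 4, prod = 24
After iteration 5: pos = 5, prod = 120
Loop ends.

Final answer: 120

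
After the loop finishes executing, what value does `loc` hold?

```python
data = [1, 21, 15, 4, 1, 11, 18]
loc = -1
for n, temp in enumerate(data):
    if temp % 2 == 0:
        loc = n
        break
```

Let's trace through this code step by step.

Initialize: data = [1, 21, 15, 4, 1, 11, 18]
Initialize: loc = -1
Entering loop: for n, temp in enumerate(data):
After iteration 1: n = 0, temp = 1, loc = -1
After iteration 2: n = 1, temp = 21, loc = -1
After iteration 3: n = 2, temp = 15, loc = -1
After iteration 4: n = 3, temp = 4, loc = 3
Loop ends.

Final answer: 3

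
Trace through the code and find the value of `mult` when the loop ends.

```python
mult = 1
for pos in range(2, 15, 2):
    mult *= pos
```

Let's trace through this code step by step.

Initialize: mult = 1
Entering loop: for pos in range(2, 15, 2):
After iteration 1: pos = 2, mult = 2
After iteration 2: pos = 4, mult = 8
After iteration 3: pos = 6, mult = 48
After iteration 4: pos = 8, mult = 384
After iteration 5: pos = 10, mult = 3840
After iteration 6: pos = 12, mult = 46080
After iteration 7: pos = 14, mult = 645120
Loop ends.

Final answer: 645120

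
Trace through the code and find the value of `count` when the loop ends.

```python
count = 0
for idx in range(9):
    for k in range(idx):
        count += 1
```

Let's trace through this code step by step.

Initialize: count = 0
Entering loop: for idx in range(9):
After iteration 1: idx = 0, count = 0
After iteration 2: idx = 1, count = 1, k = 0
After iteration 3: idx = 2, count = 3, k = 1
After iteration 4: idx = 3, count = 6, k = 2
After iteration 5: idx = 4, count = 10, k = 3
After iteration 6: idx = 5, count = 15, k = 4
After iteration 7: idx = 6, count = 21, k = 5
After iteration 8: idx = 7, count = 28, k = 6
After iteration 9: idx = 8, count = 36, k = 7
Loop ends.

Final answer: 36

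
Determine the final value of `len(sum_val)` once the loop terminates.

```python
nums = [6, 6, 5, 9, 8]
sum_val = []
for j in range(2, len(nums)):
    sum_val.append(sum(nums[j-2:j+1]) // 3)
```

Let's trace through this code step by step.

Initialize: nums = [6, 6, 5, 9, 8]
Initialize: sum_val = []
Entering loop: for j in range(2, len(nums)):
After iteration 1: j = 2, sum_val = [5]
After iteration 2: j = 3, sum_val = [5, 6]
After iteration 3: j = 4, sum_val = [5, 6, 7]
Loop ends.
len(sum_val) = 3

Final answer: 3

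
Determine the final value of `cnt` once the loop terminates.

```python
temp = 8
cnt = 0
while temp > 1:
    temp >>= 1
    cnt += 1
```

Let's trace through this code step by step.

Initialize: temp = 8
Initialize: cnt = 0
Entering loop: while temp > 1:
After iteration 1: temp = 4, cnt = 1
After iteration 2: temp = 2, cnt = 2
After iteration 3: temp = 1, cnt = 3
Loop ends.

Final answer: 3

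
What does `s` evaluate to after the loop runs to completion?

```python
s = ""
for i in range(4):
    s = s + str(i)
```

Let's trace through this code step by step.

Initialize: s = ''
Entering loop: for i in range(4):
After iteration 1: i = 0, s = '0'
After iteration 2: i = 1, s = '01'
After iteration 3: i = 2, s = '012'
After iteration 4: i = 3, s = '0123'
Loop ends.

Final answer: '0123'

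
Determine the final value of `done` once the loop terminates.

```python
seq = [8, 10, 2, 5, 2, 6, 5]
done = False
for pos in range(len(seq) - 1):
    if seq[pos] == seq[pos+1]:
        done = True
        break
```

Let's trace through this code step by step.

Initialize: seq = [8, 10, 2, 5, 2, 6, 5]
Initialize: done = False
Entering loop: for pos in range(len(seq) - 1):
After iteration 1: pos = 0, done = False
After iteration 2: pos = 1, done = False
After iteration 3: pos = 2, done = False
After iteration 4: pos = 3, done = False
After iteration 5: pos = 4, done = False
After iteration 6: pos = 5, done = False
Loop ends.

Final answer: False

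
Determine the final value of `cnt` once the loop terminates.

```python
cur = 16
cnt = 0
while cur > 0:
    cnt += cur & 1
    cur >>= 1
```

Let's trace through this code step by step.

Initialize: cur = 16
Initialize: cnt = 0
Entering loop: while cur > 0:
After iteration 1: cur = 8, cnt = 0
After iteration 2: cur = 4, cnt = 0
After iteration 3: cur = 2, cnt = 0
After iteration 4: cur = 1, cnt = 0
After iteration 5: cur = 0, cnt = 1
Loop ends.

Final answer: 1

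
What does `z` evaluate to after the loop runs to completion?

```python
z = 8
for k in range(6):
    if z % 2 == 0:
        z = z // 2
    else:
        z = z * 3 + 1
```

Let's trace through this code step by step.

Initialize: z = 8
Entering loop: for k in range(6):
After iteration 1: k = 0, z = 4
After iteration 2: k = 1, z = 2
After iteration 3: k = 2, z = 1
After iteration 4: k = 3, z = 4
After iteration 5: k = 4, z = 2
After iteration 6: k = 5, z = 1
Loop ends.

Final answer: 1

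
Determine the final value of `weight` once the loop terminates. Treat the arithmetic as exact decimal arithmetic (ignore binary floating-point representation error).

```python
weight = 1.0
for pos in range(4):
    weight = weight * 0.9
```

Let's trace through this code step by step.

Initialize: weight = 1.0
Entering loop: for pos in range(4):
After iteration 1: pos = 0, weight = 0.9
After iteration 2: pos = 1, weight = 0.81
After iteration 3: pos = 2, weight = 0.729
After iteration 4: pos = 3, weight = 0.6561
Loop ends.

Final answer: 0.6561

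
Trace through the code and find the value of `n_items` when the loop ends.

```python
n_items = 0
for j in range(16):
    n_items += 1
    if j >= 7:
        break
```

Let's trace through this code step by step.

Initialize: n_items = 0
Entering loop: for j in range(16):
After iteration 1: j = 0, n_items = 1
After iteration 2: j = 1, n_items = 2
After iteration 3: j = 2, n_items = 3
After iteration 4: j = 3, n_items = 4
After iteration 5: j = 4, n_items = 5
After iteration 6: j = 5, n_items = 6
After iteration 7: j = 6, n_items = 7
After iteration 8: j = 7, n_items = 8
Loop ends.

Final answer: 8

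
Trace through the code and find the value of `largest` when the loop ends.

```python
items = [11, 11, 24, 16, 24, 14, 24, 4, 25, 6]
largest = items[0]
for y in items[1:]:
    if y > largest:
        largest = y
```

Let's trace through this code step by step.

Initialize: items = [11, 11, 24, 16, 24, 14, 24, 4, 25, 6]
Initialize: largest = 11
Entering loop: for y in items[1:]:
After iteration 1: y = 11, largest = 11
After iteration 2: y = 24, largest = 24
After iteration 3: y = 16, largest = 24
After iteration 4: y = 24, largest = 24
After iteration 5: y = 14, largest = 24
After iteration 6: y = 24, largest = 24
After iteration 7: y = 4, largest = 24
After iteration 8: y = 25, largest = 25
After iteration 9: y = 6, largest = 25
Loop ends.

Final answer: 25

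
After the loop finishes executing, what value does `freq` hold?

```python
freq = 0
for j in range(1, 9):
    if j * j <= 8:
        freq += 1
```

Let's trace through this code step by step.

Initialize: freq = 0
Entering loop: for j in range(1, 9):
After iteration 1: j = 1, freq = 1
After iteration 2: j = 2, freq = 2
After iteration 3: j = 3, freq = 2
After iteration 4: j = 4, freq = 2
After iteration 5: j = 5, freq = 2
After iteration 6: j = 6, freq = 2
After iteration 7: j = 7, freq = 2
After iteration 8: j = 8, freq = 2
Loop ends.

Final answer: 2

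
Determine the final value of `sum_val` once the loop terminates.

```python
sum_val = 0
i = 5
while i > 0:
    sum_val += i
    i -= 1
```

Let's trace through this code step by step.

Initialize: sum_val = 0
Initialize: i = 5
Entering loop: while i > 0:
After iteration 1: sum_val = 5, i = 4
After iteration 2: sum_val = 9, i = 3
After iteration 3: sum_val = 12, i = 2
After iteration 4: sum_val = 14, i = 1
After iteration 5: sum_val = 15, i = 0
Loop ends.

Final answer: 15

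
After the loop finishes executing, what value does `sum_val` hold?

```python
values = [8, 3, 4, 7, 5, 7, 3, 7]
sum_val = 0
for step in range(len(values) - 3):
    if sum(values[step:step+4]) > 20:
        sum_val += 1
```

Let's trace through this code step by step.

Initialize: values = [8, 3, 4, 7, 5, 7, 3, 7]
Initialize: sum_val = 0
Entering loop: for step in range(len(values) - 3):
After iteration 1: step = 0, sum_val = 1
After iteration 2: step = 1, sum_val = 1
After iteration 3: step = 2, sum_val = 2
After iteration 4: step = 3, sum_val = 3
After iteration 5: step = 4, sum_val = 4
Loop ends.

Final answer: 4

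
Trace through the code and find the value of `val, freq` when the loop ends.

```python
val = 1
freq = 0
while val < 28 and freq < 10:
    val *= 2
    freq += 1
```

Let's trace through this code step by step.

Initialize: val = 1
Initialize: freq = 0
Entering loop: while val < 28 and freq < 10:
After iteration 1: val = 2, freq = 1
After iteration 2: val = 4, freq = 2
After iteration 3: val = 8, freq = 3
After iteration 4: val = 16, freq = 4
After iteration 5: val = 32, freq = 5
Loop ends.

Final answer: 32, 5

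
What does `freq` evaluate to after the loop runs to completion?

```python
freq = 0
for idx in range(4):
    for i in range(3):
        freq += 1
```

Let's trace through this code step by step.

Initialize: freq = 0
Entering loop: for idx in range(4):
After iteration 1: idx = 0, freq = 3
After iteration 2: idx = 1, freq = 6
After iteration 3: idx = 2, freq = 9
After iteration 4: idx = 3, freq = 12
Loop ends.

Final answer: 12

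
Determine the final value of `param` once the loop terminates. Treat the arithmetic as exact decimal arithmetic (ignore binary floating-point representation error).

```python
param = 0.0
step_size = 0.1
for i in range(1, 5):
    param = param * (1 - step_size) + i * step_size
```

Let's trace through this code step by step.

Initialize: param = 0.0
Initialize: step_size = 0.1
Entering loop: for i in range(1, 5):
After iteration 1: i = 1, param = 0.1
After iteration 2: i = 2, param = 0.29
After iteration 3: i = 3, param = 0.561
After iteration 4: i = 4, param = 0.9049
Loop ends.

Final answer: 0.9049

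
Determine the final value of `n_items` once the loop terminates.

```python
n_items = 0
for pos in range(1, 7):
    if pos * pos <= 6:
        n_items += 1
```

Let's trace through this code step by step.

Initialize: n_items = 0
Entering loop: for pos in range(1, 7):
After iteration 1: pos = 1, n_items = 1
After iteration 2: pos = 2, n_items = 2
After iteration 3: pos = 3, n_items = 2
After iteration 4: pos = 4, n_items = 2
After iteration 5: pos = 5, n_items = 2
After iteration 6: pos = 6, n_items = 2
Loop ends.

Final answer: 2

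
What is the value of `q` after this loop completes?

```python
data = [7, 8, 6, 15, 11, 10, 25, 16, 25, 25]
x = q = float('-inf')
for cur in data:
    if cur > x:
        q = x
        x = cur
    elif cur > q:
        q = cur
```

Let's trace through this code step by step.

Initialize: data = [7, 8, 6, 15, 11, 10, 25, 16, 25, 25]
Initialize: x = -inf
Initialize: q = -inf
Entering loop: for cur in data:
After iteration 1: cur = 7, x = 7, q = -inf
After iteration 2: cur = 8, x = 8, q = 7
After iteration 3: cur = 6, x = 8, q = 7
After iteration 4: cur = 15, x = 15, q = 8
After iteration 5: cur = 11, x = 15, q = 11
After iteration 6: cur = 10, x = 15, q = 11
After iteration 7: cur = 25, x = 25, q = 15
After iteration 8: cur = 16, x = 25, q = 16
After iteration 9: cur = 25, x = 25, q = 25
After iteration 10: cur = 25, x = 25, q = 25
Loop ends.

Final answer: 25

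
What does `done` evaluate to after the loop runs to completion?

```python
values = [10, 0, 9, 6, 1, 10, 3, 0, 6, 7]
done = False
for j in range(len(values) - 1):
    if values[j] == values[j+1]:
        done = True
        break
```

Let's trace through this code step by step.

Initialize: values = [10, 0, 9, 6, 1, 10, 3, 0, 6, 7]
Initialize: done = False
Entering loop: for j in range(len(values) - 1):
After iteration 1: j = 0, done = False
After iteration 2: j = 1, done = False
After iteration 3: j = 2, done = False
After iteration 4: j = 3, done = False
After iteration 5: j = 4, done = False
After iteration 6: j = 5, done = False
After iteration 7: j = 6, done = False
After iteration 8: j = 7, done = False
After iteration 9: j = 8, done = False
Loop ends.

Final answer: False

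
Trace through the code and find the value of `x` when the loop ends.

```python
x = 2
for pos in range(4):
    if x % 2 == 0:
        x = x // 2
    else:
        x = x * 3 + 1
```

Let's trace through this code step by step.

Initialize: x = 2
Entering loop: for pos in range(4):
After iteration 1: pos = 0, x = 1
After iteration 2: pos = 1, x = 4
After iteration 3: pos = 2, x = 2
After iteration 4: pos = 3, x = 1
Loop ends.

Final answer: 1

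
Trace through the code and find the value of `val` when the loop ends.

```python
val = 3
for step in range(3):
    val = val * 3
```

Let's trace through this code step by step.

Initialize: val = 3
Entering loop: for step in range(3):
After iteration 1: step = 0, val = 9
After iteration 2: step = 1, val = 27
After iteration 3: step = 2, val = 81
Loop ends.

Final answer: 81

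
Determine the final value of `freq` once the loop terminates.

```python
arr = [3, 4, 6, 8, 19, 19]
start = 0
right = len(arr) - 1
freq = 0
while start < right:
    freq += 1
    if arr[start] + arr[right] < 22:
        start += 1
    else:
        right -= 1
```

Let's trace through this code step by step.

Initialize: arr = [3, 4, 6, 8, 19, 19]
Initialize: start = 0
Initialize: right = 5
Initialize: freq = 0
Entering loop: while start < right:
After iteration 1: start = 0, right = 4, freq = 1
After iteration 2: start = 0, right = 3, freq = 2
After iteration 3: start = 1, right = 3, freq = 3
After iteration 4: start = 2, right = 3, freq = 4
After iteration 5: start = 3, right = 3, freq = 5
Loop ends.

Final answer: 5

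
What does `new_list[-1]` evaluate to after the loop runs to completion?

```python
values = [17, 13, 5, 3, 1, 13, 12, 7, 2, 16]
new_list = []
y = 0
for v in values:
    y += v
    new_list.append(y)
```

Let's trace through this code step by step.

Initialize: values = [17, 13, 5, 3, 1, 13, 12, 7, 2, 16]
Initialize: new_list = []
Initialize: y = 0
Entering loop: for v in values:
After iteration 1: v = 17, new_list = [17], y = 17
After iteration 2: v = 13, new_list = [17, 30], y = 30
After iteration 3: v = 5, new_list = [17, 30, 35], y = 35
After iteration 4: v = 3, new_list = [17, 30, 35, 38], y = 38
After iteration 5: v = 1, new_list = [17, 30, 35, 38, 39], y = 39
After iteration 6: v = 13, new_list = [17, 30, 35, 38, 39, 52], y = 52
After iteration 7: v = 12, new_list = [17, 30, 35, 38, 39, 52, 64], y = 64
After iteration 8: v = 7, new_list = [17, 30, 35, 38, 39, 52, 64, 71], y = 71
After iteration 9: v = 2, new_list = [17, 30, 35, 38, 39, 52, 64, 71, 73], y = 73
After iteration 10: v = 16, new_list = [17, 30, 35, 38, 39, 52, 64, 71, 73, 89], y = 89
Loop ends.
new_list[-1] = 89

Final answer: 89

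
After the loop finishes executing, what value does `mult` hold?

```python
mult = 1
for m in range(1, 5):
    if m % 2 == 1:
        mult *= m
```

Let's trace through this code step by step.

Initialize: mult = 1
Entering loop: for m in range(1, 5):
After iteration 1: m = 1, mult = 1
After iteration 2: m = 2, mult = 1
After iteration 3: m = 3, mult = 3
After iteration 4: m = 4, mult = 3
Loop ends.

Final answer: 3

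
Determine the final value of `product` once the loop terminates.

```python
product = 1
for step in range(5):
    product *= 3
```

Let's trace through this code step by step.

Initialize: product = 1
Entering loop: for step in range(5):
After iteration 1: step = 0, product = 3
After iteration 2: step = 1, product = 9
After iteration 3: step = 2, product = 27
After iteration 4: step = 3, product = 81
After iteration 5: step = 4, product = 243
Loop ends.

Final answer: 243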